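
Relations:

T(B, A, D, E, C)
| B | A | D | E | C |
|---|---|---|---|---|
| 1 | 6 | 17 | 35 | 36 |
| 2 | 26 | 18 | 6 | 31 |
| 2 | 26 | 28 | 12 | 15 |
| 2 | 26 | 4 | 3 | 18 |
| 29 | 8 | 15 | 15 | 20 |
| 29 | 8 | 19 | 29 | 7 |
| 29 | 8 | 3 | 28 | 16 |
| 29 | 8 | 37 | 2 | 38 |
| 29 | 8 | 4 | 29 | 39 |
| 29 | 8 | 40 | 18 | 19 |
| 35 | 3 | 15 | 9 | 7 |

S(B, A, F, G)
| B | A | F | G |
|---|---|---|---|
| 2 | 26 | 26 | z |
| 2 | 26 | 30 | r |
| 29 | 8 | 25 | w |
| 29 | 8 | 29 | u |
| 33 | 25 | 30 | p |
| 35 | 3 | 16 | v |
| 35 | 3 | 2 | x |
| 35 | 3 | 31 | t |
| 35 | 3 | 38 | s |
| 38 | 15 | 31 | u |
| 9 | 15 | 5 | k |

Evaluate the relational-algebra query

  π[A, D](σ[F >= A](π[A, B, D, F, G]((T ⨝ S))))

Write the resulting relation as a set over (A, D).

Natural join on B, A: {(2, 26, 18, 6, 31, 26, z), (2, 26, 18, 6, 31, 30, r), (2, 26, 28, 12, 15, 26, z), (2, 26, 28, 12, 15, 30, r), (2, 26, 4, 3, 18, 26, z), (2, 26, 4, 3, 18, 30, r), (29, 8, 15, 15, 20, 25, w), (29, 8, 15, 15, 20, 29, u), (29, 8, 19, 29, 7, 25, w), (29, 8, 19, 29, 7, 29, u), (29, 8, 3, 28, 16, 25, w), (29, 8, 3, 28, 16, 29, u), (29, 8, 37, 2, 38, 25, w), (29, 8, 37, 2, 38, 29, u), (29, 8, 4, 29, 39, 25, w), (29, 8, 4, 29, 39, 29, u), (29, 8, 40, 18, 19, 25, w), (29, 8, 40, 18, 19, 29, u), (35, 3, 15, 9, 7, 16, v), (35, 3, 15, 9, 7, 2, x), (35, 3, 15, 9, 7, 31, t), (35, 3, 15, 9, 7, 38, s)}
π[A, B, D, F, G]: project onto (A, B, D, F, G) → {(26, 2, 18, 26, z), (26, 2, 18, 30, r), (26, 2, 28, 26, z), (26, 2, 28, 30, r), (26, 2, 4, 26, z), (26, 2, 4, 30, r), (3, 35, 15, 16, v), (3, 35, 15, 2, x), (3, 35, 15, 31, t), (3, 35, 15, 38, s), (8, 29, 15, 25, w), (8, 29, 15, 29, u), (8, 29, 19, 25, w), (8, 29, 19, 29, u), (8, 29, 3, 25, w), (8, 29, 3, 29, u), (8, 29, 37, 25, w), (8, 29, 37, 29, u), (8, 29, 4, 25, w), (8, 29, 4, 29, u), (8, 29, 40, 25, w), (8, 29, 40, 29, u)}
σ[F >= A]: keep tuples satisfying F >= A → {(26, 2, 18, 26, z), (26, 2, 18, 30, r), (26, 2, 28, 26, z), (26, 2, 28, 30, r), (26, 2, 4, 26, z), (26, 2, 4, 30, r), (3, 35, 15, 16, v), (3, 35, 15, 31, t), (3, 35, 15, 38, s), (8, 29, 15, 25, w), (8, 29, 15, 29, u), (8, 29, 19, 25, w), (8, 29, 19, 29, u), (8, 29, 3, 25, w), (8, 29, 3, 29, u), (8, 29, 37, 25, w), (8, 29, 37, 29, u), (8, 29, 4, 25, w), (8, 29, 4, 29, u), (8, 29, 40, 25, w), (8, 29, 40, 29, u)}
π[A, D]: project onto (A, D) (11 duplicate(s) eliminated) → {(26, 18), (26, 28), (26, 4), (3, 15), (8, 15), (8, 19), (8, 3), (8, 37), (8, 4), (8, 40)}

{(26, 18), (26, 28), (26, 4), (3, 15), (8, 15), (8, 19), (8, 3), (8, 37), (8, 4), (8, 40)}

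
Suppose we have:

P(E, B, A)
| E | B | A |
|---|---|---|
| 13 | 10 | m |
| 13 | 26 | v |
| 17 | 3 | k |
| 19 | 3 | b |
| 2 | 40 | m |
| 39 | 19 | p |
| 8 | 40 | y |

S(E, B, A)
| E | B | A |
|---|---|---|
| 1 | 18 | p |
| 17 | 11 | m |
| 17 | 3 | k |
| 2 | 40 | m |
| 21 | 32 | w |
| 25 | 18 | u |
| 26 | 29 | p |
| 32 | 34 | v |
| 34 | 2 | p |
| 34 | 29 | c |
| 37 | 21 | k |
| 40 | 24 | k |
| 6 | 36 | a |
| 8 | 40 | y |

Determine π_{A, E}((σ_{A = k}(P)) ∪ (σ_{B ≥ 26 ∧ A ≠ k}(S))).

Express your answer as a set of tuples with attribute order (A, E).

{(a, 6), (c, 34), (k, 17), (m, 2), (p, 26), (v, 32), (w, 21), (y, 8)}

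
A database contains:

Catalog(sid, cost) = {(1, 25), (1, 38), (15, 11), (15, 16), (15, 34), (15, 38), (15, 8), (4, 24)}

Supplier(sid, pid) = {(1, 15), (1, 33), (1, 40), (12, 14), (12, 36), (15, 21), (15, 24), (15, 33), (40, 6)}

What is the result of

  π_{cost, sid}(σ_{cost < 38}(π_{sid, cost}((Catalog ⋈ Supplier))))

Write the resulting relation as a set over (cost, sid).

{(11, 15), (16, 15), (25, 1), (34, 15), (8, 15)}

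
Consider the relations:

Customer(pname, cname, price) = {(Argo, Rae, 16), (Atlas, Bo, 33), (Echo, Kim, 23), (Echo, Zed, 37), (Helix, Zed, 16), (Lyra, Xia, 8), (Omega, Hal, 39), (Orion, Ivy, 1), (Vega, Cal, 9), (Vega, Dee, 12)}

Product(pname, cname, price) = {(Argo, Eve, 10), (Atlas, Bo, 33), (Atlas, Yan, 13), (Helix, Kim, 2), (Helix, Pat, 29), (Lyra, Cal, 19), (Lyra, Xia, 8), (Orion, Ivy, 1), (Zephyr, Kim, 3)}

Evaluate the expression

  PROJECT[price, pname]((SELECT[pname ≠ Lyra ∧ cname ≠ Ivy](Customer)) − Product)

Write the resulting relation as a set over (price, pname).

Apply σ_{pname ≠ Lyra ∧ cname ≠ Ivy}; surviving tuples: {(Argo, Rae, 16), (Atlas, Bo, 33), (Echo, Kim, 23), (Echo, Zed, 37), (Helix, Zed, 16), (Omega, Hal, 39), (Vega, Cal, 9), (Vega, Dee, 12)}
Taking the difference: {(Argo, Rae, 16), (Echo, Kim, 23), (Echo, Zed, 37), (Helix, Zed, 16), (Omega, Hal, 39), (Vega, Cal, 9), (Vega, Dee, 12)}
π[price, pname]: project onto (price, pname) → {(12, Vega), (16, Argo), (16, Helix), (23, Echo), (37, Echo), (39, Omega), (9, Vega)}

{(12, Vega), (16, Argo), (16, Helix), (23, Echo), (37, Echo), (39, Omega), (9, Vega)}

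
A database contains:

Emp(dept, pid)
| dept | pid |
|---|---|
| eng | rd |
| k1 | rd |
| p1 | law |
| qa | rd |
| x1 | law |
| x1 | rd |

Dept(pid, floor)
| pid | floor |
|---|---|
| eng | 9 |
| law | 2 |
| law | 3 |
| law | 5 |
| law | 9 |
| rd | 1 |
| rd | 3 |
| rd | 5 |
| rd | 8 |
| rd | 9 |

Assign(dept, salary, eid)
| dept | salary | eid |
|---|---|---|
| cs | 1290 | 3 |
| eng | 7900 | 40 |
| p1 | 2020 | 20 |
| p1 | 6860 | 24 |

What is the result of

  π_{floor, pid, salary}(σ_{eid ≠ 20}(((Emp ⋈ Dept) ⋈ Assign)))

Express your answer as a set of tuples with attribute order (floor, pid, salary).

Emp ⋈ Dept (natural join on pid): {(eng, rd, 1), (eng, rd, 3), (eng, rd, 5), (eng, rd, 8), (eng, rd, 9), (k1, rd, 1), (k1, rd, 3), (k1, rd, 5), (k1, rd, 8), (k1, rd, 9), (p1, law, 2), (p1, law, 3), (p1, law, 5), (p1, law, 9), (qa, rd, 1), (qa, rd, 3), (qa, rd, 5), (qa, rd, 8), (qa, rd, 9), (x1, law, 2), (x1, law, 3), (x1, law, 5), (x1, law, 9), (x1, rd, 1), (x1, rd, 3), (x1, rd, 5), (x1, rd, 8), (x1, rd, 9)}
(Emp ⋈ Dept) ⋈ Assign (natural join on dept): {(eng, rd, 1, 7900, 40), (eng, rd, 3, 7900, 40), (eng, rd, 5, 7900, 40), (eng, rd, 8, 7900, 40), (eng, rd, 9, 7900, 40), (p1, law, 2, 2020, 20), (p1, law, 2, 6860, 24), (p1, law, 3, 2020, 20), (p1, law, 3, 6860, 24), (p1, law, 5, 2020, 20), (p1, law, 5, 6860, 24), (p1, law, 9, 2020, 20), (p1, law, 9, 6860, 24)}
Filtering on eid ≠ 20 leaves {(eng, rd, 1, 7900, 40), (eng, rd, 3, 7900, 40), (eng, rd, 5, 7900, 40), (eng, rd, 8, 7900, 40), (eng, rd, 9, 7900, 40), (p1, law, 2, 6860, 24), (p1, law, 3, 6860, 24), (p1, law, 5, 6860, 24), (p1, law, 9, 6860, 24)}.
Projecting to floor, pid, salary: {(1, rd, 7900), (2, law, 6860), (3, law, 6860), (3, rd, 7900), (5, law, 6860), (5, rd, 7900), (8, rd, 7900), (9, law, 6860), (9, rd, 7900)}

{(1, rd, 7900), (2, law, 6860), (3, law, 6860), (3, rd, 7900), (5, law, 6860), (5, rd, 7900), (8, rd, 7900), (9, law, 6860), (9, rd, 7900)}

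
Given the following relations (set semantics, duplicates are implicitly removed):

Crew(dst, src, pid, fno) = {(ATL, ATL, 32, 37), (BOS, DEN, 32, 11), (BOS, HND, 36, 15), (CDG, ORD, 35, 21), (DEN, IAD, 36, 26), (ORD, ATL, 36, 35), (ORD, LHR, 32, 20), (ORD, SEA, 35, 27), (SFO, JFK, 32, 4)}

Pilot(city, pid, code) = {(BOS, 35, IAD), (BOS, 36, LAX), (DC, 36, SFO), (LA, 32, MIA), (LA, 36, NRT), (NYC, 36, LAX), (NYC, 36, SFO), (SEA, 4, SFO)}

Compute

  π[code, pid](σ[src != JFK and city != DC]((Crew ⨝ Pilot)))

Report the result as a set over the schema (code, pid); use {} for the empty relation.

Natural join on pid: {(ATL, ATL, 32, 37, LA, MIA), (BOS, DEN, 32, 11, LA, MIA), (BOS, HND, 36, 15, BOS, LAX), (BOS, HND, 36, 15, DC, SFO), (BOS, HND, 36, 15, LA, NRT), (BOS, HND, 36, 15, NYC, LAX), (BOS, HND, 36, 15, NYC, SFO), (CDG, ORD, 35, 21, BOS, IAD), (DEN, IAD, 36, 26, BOS, LAX), (DEN, IAD, 36, 26, DC, SFO), (DEN, IAD, 36, 26, LA, NRT), (DEN, IAD, 36, 26, NYC, LAX), (DEN, IAD, 36, 26, NYC, SFO), (ORD, ATL, 36, 35, BOS, LAX), (ORD, ATL, 36, 35, DC, SFO), (ORD, ATL, 36, 35, LA, NRT), (ORD, ATL, 36, 35, NYC, LAX), (ORD, ATL, 36, 35, NYC, SFO), (ORD, LHR, 32, 20, LA, MIA), (ORD, SEA, 35, 27, BOS, IAD), (SFO, JFK, 32, 4, LA, MIA)}
σ[src != JFK and city != DC]: keep tuples satisfying src != JFK and city != DC → {(ATL, ATL, 32, 37, LA, MIA), (BOS, DEN, 32, 11, LA, MIA), (BOS, HND, 36, 15, BOS, LAX), (BOS, HND, 36, 15, LA, NRT), (BOS, HND, 36, 15, NYC, LAX), (BOS, HND, 36, 15, NYC, SFO), (CDG, ORD, 35, 21, BOS, IAD), (DEN, IAD, 36, 26, BOS, LAX), (DEN, IAD, 36, 26, LA, NRT), (DEN, IAD, 36, 26, NYC, LAX), (DEN, IAD, 36, 26, NYC, SFO), (ORD, ATL, 36, 35, BOS, LAX), (ORD, ATL, 36, 35, LA, NRT), (ORD, ATL, 36, 35, NYC, LAX), (ORD, ATL, 36, 35, NYC, SFO), (ORD, LHR, 32, 20, LA, MIA), (ORD, SEA, 35, 27, BOS, IAD)}
Projecting to code, pid (12 duplicate(s) eliminated): {(IAD, 35), (LAX, 36), (MIA, 32), (NRT, 36), (SFO, 36)}

{(IAD, 35), (LAX, 36), (MIA, 32), (NRT, 36), (SFO, 36)}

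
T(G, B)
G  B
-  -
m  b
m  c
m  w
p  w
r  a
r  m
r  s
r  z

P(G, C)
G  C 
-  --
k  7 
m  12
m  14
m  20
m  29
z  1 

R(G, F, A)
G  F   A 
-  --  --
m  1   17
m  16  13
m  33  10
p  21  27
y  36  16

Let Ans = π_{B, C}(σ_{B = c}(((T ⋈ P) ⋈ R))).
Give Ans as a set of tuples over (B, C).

{(c, 12), (c, 14), (c, 20), (c, 29)}

Natural join on G: {(m, b, 12), (m, b, 14), (m, b, 20), (m, b, 29), (m, c, 12), (m, c, 14), (m, c, 20), (m, c, 29), (m, w, 12), (m, w, 14), (m, w, 20), (m, w, 29)}
Natural join on G: {(m, b, 12, 1, 17), (m, b, 12, 16, 13), (m, b, 12, 33, 10), (m, b, 14, 1, 17), (m, b, 14, 16, 13), (m, b, 14, 33, 10), (m, b, 20, 1, 17), (m, b, 20, 16, 13), (m, b, 20, 33, 10), (m, b, 29, 1, 17), (m, b, 29, 16, 13), (m, b, 29, 33, 10), (m, c, 12, 1, 17), (m, c, 12, 16, 13), (m, c, 12, 33, 10), (m, c, 14, 1, 17), (m, c, 14, 16, 13), (m, c, 14, 33, 10), (m, c, 20, 1, 17), (m, c, 20, 16, 13), (m, c, 20, 33, 10), (m, c, 29, 1, 17), (m, c, 29, 16, 13), (m, c, 29, 33, 10), (m, w, 12, 1, 17), (m, w, 12, 16, 13), (m, w, 12, 33, 10), (m, w, 14, 1, 17), (m, w, 14, 16, 13), (m, w, 14, 33, 10), (m, w, 20, 1, 17), (m, w, 20, 16, 13), (m, w, 20, 33, 10), (m, w, 29, 1, 17), (m, w, 29, 16, 13), (m, w, 29, 33, 10)}
Filtering on B = c leaves {(m, c, 12, 1, 17), (m, c, 12, 16, 13), (m, c, 12, 33, 10), (m, c, 14, 1, 17), (m, c, 14, 16, 13), (m, c, 14, 33, 10), (m, c, 20, 1, 17), (m, c, 20, 16, 13), (m, c, 20, 33, 10), (m, c, 29, 1, 17), (m, c, 29, 16, 13), (m, c, 29, 33, 10)}.
π_{B, C} gives {(c, 12), (c, 14), (c, 20), (c, 29)} (8 duplicate(s) eliminated).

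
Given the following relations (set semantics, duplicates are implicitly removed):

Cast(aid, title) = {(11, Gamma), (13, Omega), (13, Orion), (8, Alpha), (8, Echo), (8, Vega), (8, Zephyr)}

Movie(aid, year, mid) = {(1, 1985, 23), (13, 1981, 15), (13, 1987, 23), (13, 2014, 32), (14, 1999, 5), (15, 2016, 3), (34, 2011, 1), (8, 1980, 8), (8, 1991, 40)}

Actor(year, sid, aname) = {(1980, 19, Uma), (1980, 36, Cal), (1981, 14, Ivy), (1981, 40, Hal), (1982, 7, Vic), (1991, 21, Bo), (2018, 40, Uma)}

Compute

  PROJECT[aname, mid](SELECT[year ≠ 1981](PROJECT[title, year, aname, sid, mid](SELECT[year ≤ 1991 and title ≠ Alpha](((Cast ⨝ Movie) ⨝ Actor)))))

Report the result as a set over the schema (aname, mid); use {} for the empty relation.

Natural join on aid: {(13, Omega, 1981, 15), (13, Omega, 1987, 23), (13, Omega, 2014, 32), (13, Orion, 1981, 15), (13, Orion, 1987, 23), (13, Orion, 2014, 32), (8, Alpha, 1980, 8), (8, Alpha, 1991, 40), (8, Echo, 1980, 8), (8, Echo, 1991, 40), (8, Vega, 1980, 8), (8, Vega, 1991, 40), (8, Zephyr, 1980, 8), (8, Zephyr, 1991, 40)}
Natural join on year: {(13, Omega, 1981, 15, 14, Ivy), (13, Omega, 1981, 15, 40, Hal), (13, Orion, 1981, 15, 14, Ivy), (13, Orion, 1981, 15, 40, Hal), (8, Alpha, 1980, 8, 19, Uma), (8, Alpha, 1980, 8, 36, Cal), (8, Alpha, 1991, 40, 21, Bo), (8, Echo, 1980, 8, 19, Uma), (8, Echo, 1980, 8, 36, Cal), (8, Echo, 1991, 40, 21, Bo), (8, Vega, 1980, 8, 19, Uma), (8, Vega, 1980, 8, 36, Cal), (8, Vega, 1991, 40, 21, Bo), (8, Zephyr, 1980, 8, 19, Uma), (8, Zephyr, 1980, 8, 36, Cal), (8, Zephyr, 1991, 40, 21, Bo)}
σ[year ≤ 1991 and title ≠ Alpha]: keep tuples satisfying year ≤ 1991 and title ≠ Alpha → {(13, Omega, 1981, 15, 14, Ivy), (13, Omega, 1981, 15, 40, Hal), (13, Orion, 1981, 15, 14, Ivy), (13, Orion, 1981, 15, 40, Hal), (8, Echo, 1980, 8, 19, Uma), (8, Echo, 1980, 8, 36, Cal), (8, Echo, 1991, 40, 21, Bo), (8, Vega, 1980, 8, 19, Uma), (8, Vega, 1980, 8, 36, Cal), (8, Vega, 1991, 40, 21, Bo), (8, Zephyr, 1980, 8, 19, Uma), (8, Zephyr, 1980, 8, 36, Cal), (8, Zephyr, 1991, 40, 21, Bo)}
π_{title, year, aname, sid, mid} gives {(Echo, 1980, Cal, 36, 8), (Echo, 1980, Uma, 19, 8), (Echo, 1991, Bo, 21, 40), (Omega, 1981, Hal, 40, 15), (Omega, 1981, Ivy, 14, 15), (Orion, 1981, Hal, 40, 15), (Orion, 1981, Ivy, 14, 15), (Vega, 1980, Cal, 36, 8), (Vega, 1980, Uma, 19, 8), (Vega, 1991, Bo, 21, 40), (Zephyr, 1980, Cal, 36, 8), (Zephyr, 1980, Uma, 19, 8), (Zephyr, 1991, Bo, 21, 40)}.
σ[year ≠ 1981]: keep tuples satisfying year ≠ 1981 → {(Echo, 1980, Cal, 36, 8), (Echo, 1980, Uma, 19, 8), (Echo, 1991, Bo, 21, 40), (Vega, 1980, Cal, 36, 8), (Vega, 1980, Uma, 19, 8), (Vega, 1991, Bo, 21, 40), (Zephyr, 1980, Cal, 36, 8), (Zephyr, 1980, Uma, 19, 8), (Zephyr, 1991, Bo, 21, 40)}
π_{aname, mid} gives {(Bo, 40), (Cal, 8), (Uma, 8)} (6 duplicate(s) eliminated).

{(Bo, 40), (Cal, 8), (Uma, 8)}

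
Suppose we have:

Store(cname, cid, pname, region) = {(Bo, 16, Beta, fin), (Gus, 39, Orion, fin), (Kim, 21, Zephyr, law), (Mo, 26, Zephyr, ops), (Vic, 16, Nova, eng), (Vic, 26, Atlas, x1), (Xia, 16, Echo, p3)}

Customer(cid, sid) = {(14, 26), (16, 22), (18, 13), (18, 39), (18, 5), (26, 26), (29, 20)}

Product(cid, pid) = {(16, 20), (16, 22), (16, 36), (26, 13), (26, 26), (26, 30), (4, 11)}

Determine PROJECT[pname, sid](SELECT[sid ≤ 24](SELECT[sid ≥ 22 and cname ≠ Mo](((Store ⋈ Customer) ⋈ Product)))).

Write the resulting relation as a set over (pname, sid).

Store ⋈ Customer (natural join on cid): {(Bo, 16, Beta, fin, 22), (Mo, 26, Zephyr, ops, 26), (Vic, 16, Nova, eng, 22), (Vic, 26, Atlas, x1, 26), (Xia, 16, Echo, p3, 22)}
(Store ⋈ Customer) ⋈ Product (natural join on cid): {(Bo, 16, Beta, fin, 22, 20), (Bo, 16, Beta, fin, 22, 22), (Bo, 16, Beta, fin, 22, 36), (Mo, 26, Zephyr, ops, 26, 13), (Mo, 26, Zephyr, ops, 26, 26), (Mo, 26, Zephyr, ops, 26, 30), (Vic, 16, Nova, eng, 22, 20), (Vic, 16, Nova, eng, 22, 22), (Vic, 16, Nova, eng, 22, 36), (Vic, 26, Atlas, x1, 26, 13), (Vic, 26, Atlas, x1, 26, 26), (Vic, 26, Atlas, x1, 26, 30), (Xia, 16, Echo, p3, 22, 20), (Xia, 16, Echo, p3, 22, 22), (Xia, 16, Echo, p3, 22, 36)}
Selection sid ≥ 22 and cname ≠ Mo: {(Bo, 16, Beta, fin, 22, 20), (Bo, 16, Beta, fin, 22, 22), (Bo, 16, Beta, fin, 22, 36), (Vic, 16, Nova, eng, 22, 20), (Vic, 16, Nova, eng, 22, 22), (Vic, 16, Nova, eng, 22, 36), (Vic, 26, Atlas, x1, 26, 13), (Vic, 26, Atlas, x1, 26, 26), (Vic, 26, Atlas, x1, 26, 30), (Xia, 16, Echo, p3, 22, 20), (Xia, 16, Echo, p3, 22, 22), (Xia, 16, Echo, p3, 22, 36)}
Selection sid ≤ 24: {(Bo, 16, Beta, fin, 22, 20), (Bo, 16, Beta, fin, 22, 22), (Bo, 16, Beta, fin, 22, 36), (Vic, 16, Nova, eng, 22, 20), (Vic, 16, Nova, eng, 22, 22), (Vic, 16, Nova, eng, 22, 36), (Xia, 16, Echo, p3, 22, 20), (Xia, 16, Echo, p3, 22, 22), (Xia, 16, Echo, p3, 22, 36)}
Projecting to pname, sid (6 duplicate(s) eliminated): {(Beta, 22), (Echo, 22), (Nova, 22)}

{(Beta, 22), (Echo, 22), (Nova, 22)}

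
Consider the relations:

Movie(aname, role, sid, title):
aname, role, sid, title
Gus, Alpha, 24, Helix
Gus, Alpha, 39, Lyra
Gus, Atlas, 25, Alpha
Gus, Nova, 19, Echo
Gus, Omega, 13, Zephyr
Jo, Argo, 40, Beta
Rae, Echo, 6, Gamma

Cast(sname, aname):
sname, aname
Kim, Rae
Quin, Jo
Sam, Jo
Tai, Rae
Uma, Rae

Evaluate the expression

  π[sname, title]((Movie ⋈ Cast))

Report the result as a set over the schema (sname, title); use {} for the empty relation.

{(Kim, Gamma), (Quin, Beta), (Sam, Beta), (Tai, Gamma), (Uma, Gamma)}

Natural join on aname: {(Jo, Argo, 40, Beta, Quin), (Jo, Argo, 40, Beta, Sam), (Rae, Echo, 6, Gamma, Kim), (Rae, Echo, 6, Gamma, Tai), (Rae, Echo, 6, Gamma, Uma)}
π_{sname, title} gives {(Kim, Gamma), (Quin, Beta), (Sam, Beta), (Tai, Gamma), (Uma, Gamma)}.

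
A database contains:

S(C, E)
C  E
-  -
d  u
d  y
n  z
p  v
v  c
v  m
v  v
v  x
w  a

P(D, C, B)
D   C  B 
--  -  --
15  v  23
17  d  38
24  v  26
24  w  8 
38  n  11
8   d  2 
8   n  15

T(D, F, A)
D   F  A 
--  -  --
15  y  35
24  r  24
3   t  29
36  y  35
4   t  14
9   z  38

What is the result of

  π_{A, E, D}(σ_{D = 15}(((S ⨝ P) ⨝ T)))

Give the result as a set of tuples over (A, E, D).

{(35, c, 15), (35, m, 15), (35, v, 15), (35, x, 15)}

S ⋈ P (natural join on C): {(d, u, 17, 38), (d, u, 8, 2), (d, y, 17, 38), (d, y, 8, 2), (n, z, 38, 11), (n, z, 8, 15), (v, c, 15, 23), (v, c, 24, 26), (v, m, 15, 23), (v, m, 24, 26), (v, v, 15, 23), (v, v, 24, 26), (v, x, 15, 23), (v, x, 24, 26), (w, a, 24, 8)}
(S ⨝ P) ⋈ T (natural join on D): {(v, c, 15, 23, y, 35), (v, c, 24, 26, r, 24), (v, m, 15, 23, y, 35), (v, m, 24, 26, r, 24), (v, v, 15, 23, y, 35), (v, v, 24, 26, r, 24), (v, x, 15, 23, y, 35), (v, x, 24, 26, r, 24), (w, a, 24, 8, r, 24)}
Selection D = 15: {(v, c, 15, 23, y, 35), (v, m, 15, 23, y, 35), (v, v, 15, 23, y, 35), (v, x, 15, 23, y, 35)}
Keep only column(s) A, E, D: {(35, c, 15), (35, m, 15), (35, v, 15), (35, x, 15)}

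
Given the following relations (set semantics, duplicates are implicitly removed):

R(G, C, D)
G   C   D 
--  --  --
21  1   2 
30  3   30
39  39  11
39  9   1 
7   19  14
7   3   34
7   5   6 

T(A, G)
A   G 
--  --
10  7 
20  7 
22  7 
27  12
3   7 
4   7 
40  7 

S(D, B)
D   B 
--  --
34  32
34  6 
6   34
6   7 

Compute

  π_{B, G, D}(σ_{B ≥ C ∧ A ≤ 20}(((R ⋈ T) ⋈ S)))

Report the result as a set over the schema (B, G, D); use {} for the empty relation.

{(32, 7, 34), (34, 7, 6), (6, 7, 34), (7, 7, 6)}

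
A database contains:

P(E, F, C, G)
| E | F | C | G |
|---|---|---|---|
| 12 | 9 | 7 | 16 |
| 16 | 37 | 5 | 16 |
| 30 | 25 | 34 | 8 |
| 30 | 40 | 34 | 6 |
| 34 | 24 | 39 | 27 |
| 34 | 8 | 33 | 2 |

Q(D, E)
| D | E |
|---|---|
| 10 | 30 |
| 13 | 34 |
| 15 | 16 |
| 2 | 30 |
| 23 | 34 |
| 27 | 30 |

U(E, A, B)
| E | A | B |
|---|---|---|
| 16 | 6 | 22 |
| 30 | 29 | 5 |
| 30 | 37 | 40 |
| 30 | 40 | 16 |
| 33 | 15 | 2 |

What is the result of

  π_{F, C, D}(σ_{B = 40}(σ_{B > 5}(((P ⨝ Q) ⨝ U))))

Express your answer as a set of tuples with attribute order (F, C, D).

P ⋈ Q (natural join on E): {(16, 37, 5, 16, 15), (30, 25, 34, 8, 10), (30, 25, 34, 8, 2), (30, 25, 34, 8, 27), (30, 40, 34, 6, 10), (30, 40, 34, 6, 2), (30, 40, 34, 6, 27), (34, 24, 39, 27, 13), (34, 24, 39, 27, 23), (34, 8, 33, 2, 13), (34, 8, 33, 2, 23)}
(P ⨝ Q) ⋈ U (natural join on E): {(16, 37, 5, 16, 15, 6, 22), (30, 25, 34, 8, 10, 29, 5), (30, 25, 34, 8, 10, 37, 40), (30, 25, 34, 8, 10, 40, 16), (30, 25, 34, 8, 2, 29, 5), (30, 25, 34, 8, 2, 37, 40), (30, 25, 34, 8, 2, 40, 16), (30, 25, 34, 8, 27, 29, 5), (30, 25, 34, 8, 27, 37, 40), (30, 25, 34, 8, 27, 40, 16), (30, 40, 34, 6, 10, 29, 5), (30, 40, 34, 6, 10, 37, 40), (30, 40, 34, 6, 10, 40, 16), (30, 40, 34, 6, 2, 29, 5), (30, 40, 34, 6, 2, 37, 40), (30, 40, 34, 6, 2, 40, 16), (30, 40, 34, 6, 27, 29, 5), (30, 40, 34, 6, 27, 37, 40), (30, 40, 34, 6, 27, 40, 16)}
Filtering on B > 5 leaves {(16, 37, 5, 16, 15, 6, 22), (30, 25, 34, 8, 10, 37, 40), (30, 25, 34, 8, 10, 40, 16), (30, 25, 34, 8, 2, 37, 40), (30, 25, 34, 8, 2, 40, 16), (30, 25, 34, 8, 27, 37, 40), (30, 25, 34, 8, 27, 40, 16), (30, 40, 34, 6, 10, 37, 40), (30, 40, 34, 6, 10, 40, 16), (30, 40, 34, 6, 2, 37, 40), (30, 40, 34, 6, 2, 40, 16), (30, 40, 34, 6, 27, 37, 40), (30, 40, 34, 6, 27, 40, 16)}.
Filtering on B = 40 leaves {(30, 25, 34, 8, 10, 37, 40), (30, 25, 34, 8, 2, 37, 40), (30, 25, 34, 8, 27, 37, 40), (30, 40, 34, 6, 10, 37, 40), (30, 40, 34, 6, 2, 37, 40), (30, 40, 34, 6, 27, 37, 40)}.
π_{F, C, D} gives {(25, 34, 10), (25, 34, 2), (25, 34, 27), (40, 34, 10), (40, 34, 2), (40, 34, 27)}.

{(25, 34, 10), (25, 34, 2), (25, 34, 27), (40, 34, 10), (40, 34, 2), (40, 34, 27)}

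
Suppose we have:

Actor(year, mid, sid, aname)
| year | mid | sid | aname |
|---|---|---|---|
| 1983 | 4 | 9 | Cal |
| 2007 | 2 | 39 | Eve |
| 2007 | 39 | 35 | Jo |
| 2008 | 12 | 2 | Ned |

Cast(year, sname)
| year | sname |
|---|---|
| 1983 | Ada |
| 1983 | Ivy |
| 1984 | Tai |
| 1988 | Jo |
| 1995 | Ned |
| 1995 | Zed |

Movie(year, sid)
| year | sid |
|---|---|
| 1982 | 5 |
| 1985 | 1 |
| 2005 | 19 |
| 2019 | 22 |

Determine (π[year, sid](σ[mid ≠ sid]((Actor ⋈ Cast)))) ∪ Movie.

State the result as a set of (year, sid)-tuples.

Natural join on year: {(1983, 4, 9, Cal, Ada), (1983, 4, 9, Cal, Ivy)}
σ[mid ≠ sid]: keep tuples satisfying mid ≠ sid → {(1983, 4, 9, Cal, Ada), (1983, 4, 9, Cal, Ivy)}
Keep only column(s) year, sid (1 duplicate(s) eliminated): {(1983, 9)}
Union: {(1983, 9)} with {(1982, 5), (1985, 1), (2005, 19), (2019, 22)} → {(1982, 5), (1983, 9), (1985, 1), (2005, 19), (2019, 22)}

{(1982, 5), (1983, 9), (1985, 1), (2005, 19), (2019, 22)}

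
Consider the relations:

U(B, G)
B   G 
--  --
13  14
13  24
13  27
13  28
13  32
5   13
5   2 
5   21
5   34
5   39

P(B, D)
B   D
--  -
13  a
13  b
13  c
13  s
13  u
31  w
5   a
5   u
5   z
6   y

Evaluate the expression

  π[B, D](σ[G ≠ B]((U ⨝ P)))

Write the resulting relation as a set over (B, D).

{(13, a), (13, b), (13, c), (13, s), (13, u), (5, a), (5, u), (5, z)}

Natural join on B: {(13, 14, a), (13, 14, b), (13, 14, c), (13, 14, s), (13, 14, u), (13, 24, a), (13, 24, b), (13, 24, c), (13, 24, s), (13, 24, u), (13, 27, a), (13, 27, b), (13, 27, c), (13, 27, s), (13, 27, u), (13, 28, a), (13, 28, b), (13, 28, c), (13, 28, s), (13, 28, u), (13, 32, a), (13, 32, b), (13, 32, c), (13, 32, s), (13, 32, u), (5, 13, a), (5, 13, u), (5, 13, z), (5, 2, a), (5, 2, u), (5, 2, z), (5, 21, a), (5, 21, u), (5, 21, z), (5, 34, a), (5, 34, u), (5, 34, z), (5, 39, a), (5, 39, u), (5, 39, z)}
σ[G ≠ B]: keep tuples satisfying G ≠ B → {(13, 14, a), (13, 14, b), (13, 14, c), (13, 14, s), (13, 14, u), (13, 24, a), (13, 24, b), (13, 24, c), (13, 24, s), (13, 24, u), (13, 27, a), (13, 27, b), (13, 27, c), (13, 27, s), (13, 27, u), (13, 28, a), (13, 28, b), (13, 28, c), (13, 28, s), (13, 28, u), (13, 32, a), (13, 32, b), (13, 32, c), (13, 32, s), (13, 32, u), (5, 13, a), (5, 13, u), (5, 13, z), (5, 2, a), (5, 2, u), (5, 2, z), (5, 21, a), (5, 21, u), (5, 21, z), (5, 34, a), (5, 34, u), (5, 34, z), (5, 39, a), (5, 39, u), (5, 39, z)}
Projecting to B, D (32 duplicate(s) eliminated): {(13, a), (13, b), (13, c), (13, s), (13, u), (5, a), (5, u), (5, z)}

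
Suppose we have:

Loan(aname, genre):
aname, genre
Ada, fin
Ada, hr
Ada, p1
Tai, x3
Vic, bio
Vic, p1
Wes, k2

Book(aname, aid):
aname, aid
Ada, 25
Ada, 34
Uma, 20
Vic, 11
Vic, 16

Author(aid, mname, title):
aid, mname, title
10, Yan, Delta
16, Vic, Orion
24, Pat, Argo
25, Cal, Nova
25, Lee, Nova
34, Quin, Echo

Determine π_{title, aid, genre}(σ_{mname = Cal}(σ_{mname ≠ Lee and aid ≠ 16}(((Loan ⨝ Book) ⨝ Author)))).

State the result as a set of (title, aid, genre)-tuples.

{(Nova, 25, fin), (Nova, 25, hr), (Nova, 25, p1)}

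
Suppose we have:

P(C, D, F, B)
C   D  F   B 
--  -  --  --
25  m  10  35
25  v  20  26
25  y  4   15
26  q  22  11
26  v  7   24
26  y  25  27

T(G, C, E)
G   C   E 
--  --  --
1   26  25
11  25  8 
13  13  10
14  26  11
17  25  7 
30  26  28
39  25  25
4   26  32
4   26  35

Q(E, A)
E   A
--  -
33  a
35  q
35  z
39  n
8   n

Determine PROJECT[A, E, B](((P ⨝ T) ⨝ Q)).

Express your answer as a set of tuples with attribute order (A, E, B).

{(n, 8, 15), (n, 8, 26), (n, 8, 35), (q, 35, 11), (q, 35, 24), (q, 35, 27), (z, 35, 11), (z, 35, 24), (z, 35, 27)}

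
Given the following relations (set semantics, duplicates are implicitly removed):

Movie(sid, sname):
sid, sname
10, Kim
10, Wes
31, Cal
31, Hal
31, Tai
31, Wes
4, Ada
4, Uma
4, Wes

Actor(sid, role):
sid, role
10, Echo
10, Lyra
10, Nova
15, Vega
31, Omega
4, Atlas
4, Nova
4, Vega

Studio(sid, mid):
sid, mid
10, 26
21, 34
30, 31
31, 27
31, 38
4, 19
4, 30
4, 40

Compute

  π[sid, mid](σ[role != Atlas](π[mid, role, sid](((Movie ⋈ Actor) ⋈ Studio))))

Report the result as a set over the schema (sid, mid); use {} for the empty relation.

{(10, 26), (31, 27), (31, 38), (4, 19), (4, 30), (4, 40)}

Joining Movie and Actor on sid yields {(10, Kim, Echo), (10, Kim, Lyra), (10, Kim, Nova), (10, Wes, Echo), (10, Wes, Lyra), (10, Wes, Nova), (31, Cal, Omega), (31, Hal, Omega), (31, Tai, Omega), (31, Wes, Omega), (4, Ada, Atlas), (4, Ada, Nova), (4, Ada, Vega), (4, Uma, Atlas), (4, Uma, Nova), (4, Uma, Vega), (4, Wes, Atlas), (4, Wes, Nova), (4, Wes, Vega)}.
Joining (Movie ⋈ Actor) and Studio on sid yields {(10, Kim, Echo, 26), (10, Kim, Lyra, 26), (10, Kim, Nova, 26), (10, Wes, Echo, 26), (10, Wes, Lyra, 26), (10, Wes, Nova, 26), (31, Cal, Omega, 27), (31, Cal, Omega, 38), (31, Hal, Omega, 27), (31, Hal, Omega, 38), (31, Tai, Omega, 27), (31, Tai, Omega, 38), (31, Wes, Omega, 27), (31, Wes, Omega, 38), (4, Ada, Atlas, 19), (4, Ada, Atlas, 30), (4, Ada, Atlas, 40), (4, Ada, Nova, 19), (4, Ada, Nova, 30), (4, Ada, Nova, 40), (4, Ada, Vega, 19), (4, Ada, Vega, 30), (4, Ada, Vega, 40), (4, Uma, Atlas, 19), (4, Uma, Atlas, 30), (4, Uma, Atlas, 40), (4, Uma, Nova, 19), (4, Uma, Nova, 30), (4, Uma, Nova, 40), (4, Uma, Vega, 19), (4, Uma, Vega, 30), (4, Uma, Vega, 40), (4, Wes, Atlas, 19), (4, Wes, Atlas, 30), (4, Wes, Atlas, 40), (4, Wes, Nova, 19), (4, Wes, Nova, 30), (4, Wes, Nova, 40), (4, Wes, Vega, 19), (4, Wes, Vega, 30), (4, Wes, Vega, 40)}.
π[mid, role, sid]: project onto (mid, role, sid) (27 duplicate(s) eliminated) → {(19, Atlas, 4), (19, Nova, 4), (19, Vega, 4), (26, Echo, 10), (26, Lyra, 10), (26, Nova, 10), (27, Omega, 31), (30, Atlas, 4), (30, Nova, 4), (30, Vega, 4), (38, Omega, 31), (40, Atlas, 4), (40, Nova, 4), (40, Vega, 4)}
Apply σ_{role != Atlas}; surviving tuples: {(19, Nova, 4), (19, Vega, 4), (26, Echo, 10), (26, Lyra, 10), (26, Nova, 10), (27, Omega, 31), (30, Nova, 4), (30, Vega, 4), (38, Omega, 31), (40, Nova, 4), (40, Vega, 4)}
π[sid, mid]: project onto (sid, mid) (5 duplicate(s) eliminated) → {(10, 26), (31, 27), (31, 38), (4, 19), (4, 30), (4, 40)}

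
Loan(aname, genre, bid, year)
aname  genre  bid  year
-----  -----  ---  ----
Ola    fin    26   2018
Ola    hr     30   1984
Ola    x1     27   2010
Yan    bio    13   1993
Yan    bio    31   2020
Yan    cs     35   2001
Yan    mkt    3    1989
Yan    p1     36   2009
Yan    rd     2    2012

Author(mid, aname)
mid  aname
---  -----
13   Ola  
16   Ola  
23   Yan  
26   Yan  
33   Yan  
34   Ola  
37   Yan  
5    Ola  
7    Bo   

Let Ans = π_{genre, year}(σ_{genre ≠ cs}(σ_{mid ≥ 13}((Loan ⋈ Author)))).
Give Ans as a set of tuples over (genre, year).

Natural join on aname: {(Ola, fin, 26, 2018, 13), (Ola, fin, 26, 2018, 16), (Ola, fin, 26, 2018, 34), (Ola, fin, 26, 2018, 5), (Ola, hr, 30, 1984, 13), (Ola, hr, 30, 1984, 16), (Ola, hr, 30, 1984, 34), (Ola, hr, 30, 1984, 5), (Ola, x1, 27, 2010, 13), (Ola, x1, 27, 2010, 16), (Ola, x1, 27, 2010, 34), (Ola, x1, 27, 2010, 5), (Yan, bio, 13, 1993, 23), (Yan, bio, 13, 1993, 26), (Yan, bio, 13, 1993, 33), (Yan, bio, 13, 1993, 37), (Yan, bio, 31, 2020, 23), (Yan, bio, 31, 2020, 26), (Yan, bio, 31, 2020, 33), (Yan, bio, 31, 2020, 37), (Yan, cs, 35, 2001, 23), (Yan, cs, 35, 2001, 26), (Yan, cs, 35, 2001, 33), (Yan, cs, 35, 2001, 37), (Yan, mkt, 3, 1989, 23), (Yan, mkt, 3, 1989, 26), (Yan, mkt, 3, 1989, 33), (Yan, mkt, 3, 1989, 37), (Yan, p1, 36, 2009, 23), (Yan, p1, 36, 2009, 26), (Yan, p1, 36, 2009, 33), (Yan, p1, 36, 2009, 37), (Yan, rd, 2, 2012, 23), (Yan, rd, 2, 2012, 26), (Yan, rd, 2, 2012, 33), (Yan, rd, 2, 2012, 37)}
σ[mid ≥ 13]: keep tuples satisfying mid ≥ 13 → {(Ola, fin, 26, 2018, 13), (Ola, fin, 26, 2018, 16), (Ola, fin, 26, 2018, 34), (Ola, hr, 30, 1984, 13), (Ola, hr, 30, 1984, 16), (Ola, hr, 30, 1984, 34), (Ola, x1, 27, 2010, 13), (Ola, x1, 27, 2010, 16), (Ola, x1, 27, 2010, 34), (Yan, bio, 13, 1993, 23), (Yan, bio, 13, 1993, 26), (Yan, bio, 13, 1993, 33), (Yan, bio, 13, 1993, 37), (Yan, bio, 31, 2020, 23), (Yan, bio, 31, 2020, 26), (Yan, bio, 31, 2020, 33), (Yan, bio, 31, 2020, 37), (Yan, cs, 35, 2001, 23), (Yan, cs, 35, 2001, 26), (Yan, cs, 35, 2001, 33), (Yan, cs, 35, 2001, 37), (Yan, mkt, 3, 1989, 23), (Yan, mkt, 3, 1989, 26), (Yan, mkt, 3, 1989, 33), (Yan, mkt, 3, 1989, 37), (Yan, p1, 36, 2009, 23), (Yan, p1, 36, 2009, 26), (Yan, p1, 36, 2009, 33), (Yan, p1, 36, 2009, 37), (Yan, rd, 2, 2012, 23), (Yan, rd, 2, 2012, 26), (Yan, rd, 2, 2012, 33), (Yan, rd, 2, 2012, 37)}
σ[genre ≠ cs]: keep tuples satisfying genre ≠ cs → {(Ola, fin, 26, 2018, 13), (Ola, fin, 26, 2018, 16), (Ola, fin, 26, 2018, 34), (Ola, hr, 30, 1984, 13), (Ola, hr, 30, 1984, 16), (Ola, hr, 30, 1984, 34), (Ola, x1, 27, 2010, 13), (Ola, x1, 27, 2010, 16), (Ola, x1, 27, 2010, 34), (Yan, bio, 13, 1993, 23), (Yan, bio, 13, 1993, 26), (Yan, bio, 13, 1993, 33), (Yan, bio, 13, 1993, 37), (Yan, bio, 31, 2020, 23), (Yan, bio, 31, 2020, 26), (Yan, bio, 31, 2020, 33), (Yan, bio, 31, 2020, 37), (Yan, mkt, 3, 1989, 23), (Yan, mkt, 3, 1989, 26), (Yan, mkt, 3, 1989, 33), (Yan, mkt, 3, 1989, 37), (Yan, p1, 36, 2009, 23), (Yan, p1, 36, 2009, 26), (Yan, p1, 36, 2009, 33), (Yan, p1, 36, 2009, 37), (Yan, rd, 2, 2012, 23), (Yan, rd, 2, 2012, 26), (Yan, rd, 2, 2012, 33), (Yan, rd, 2, 2012, 37)}
Projecting to genre, year (21 duplicate(s) eliminated): {(bio, 1993), (bio, 2020), (fin, 2018), (hr, 1984), (mkt, 1989), (p1, 2009), (rd, 2012), (x1, 2010)}

{(bio, 1993), (bio, 2020), (fin, 2018), (hr, 1984), (mkt, 1989), (p1, 2009), (rd, 2012), (x1, 2010)}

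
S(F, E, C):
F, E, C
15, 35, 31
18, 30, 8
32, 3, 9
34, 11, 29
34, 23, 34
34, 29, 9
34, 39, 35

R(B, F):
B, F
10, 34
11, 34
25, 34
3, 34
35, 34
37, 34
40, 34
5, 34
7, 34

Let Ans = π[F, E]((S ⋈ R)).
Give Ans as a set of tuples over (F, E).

{(34, 11), (34, 23), (34, 29), (34, 39)}

Joining S and R on F yields {(34, 11, 29, 10), (34, 11, 29, 11), (34, 11, 29, 25), (34, 11, 29, 3), (34, 11, 29, 35), (34, 11, 29, 37), (34, 11, 29, 40), (34, 11, 29, 5), (34, 11, 29, 7), (34, 23, 34, 10), (34, 23, 34, 11), (34, 23, 34, 25), (34, 23, 34, 3), (34, 23, 34, 35), (34, 23, 34, 37), (34, 23, 34, 40), (34, 23, 34, 5), (34, 23, 34, 7), (34, 29, 9, 10), (34, 29, 9, 11), (34, 29, 9, 25), (34, 29, 9, 3), (34, 29, 9, 35), (34, 29, 9, 37), (34, 29, 9, 40), (34, 29, 9, 5), (34, 29, 9, 7), (34, 39, 35, 10), (34, 39, 35, 11), (34, 39, 35, 25), (34, 39, 35, 3), (34, 39, 35, 35), (34, 39, 35, 37), (34, 39, 35, 40), (34, 39, 35, 5), (34, 39, 35, 7)}.
π_{F, E} gives {(34, 11), (34, 23), (34, 29), (34, 39)} (32 duplicate(s) eliminated).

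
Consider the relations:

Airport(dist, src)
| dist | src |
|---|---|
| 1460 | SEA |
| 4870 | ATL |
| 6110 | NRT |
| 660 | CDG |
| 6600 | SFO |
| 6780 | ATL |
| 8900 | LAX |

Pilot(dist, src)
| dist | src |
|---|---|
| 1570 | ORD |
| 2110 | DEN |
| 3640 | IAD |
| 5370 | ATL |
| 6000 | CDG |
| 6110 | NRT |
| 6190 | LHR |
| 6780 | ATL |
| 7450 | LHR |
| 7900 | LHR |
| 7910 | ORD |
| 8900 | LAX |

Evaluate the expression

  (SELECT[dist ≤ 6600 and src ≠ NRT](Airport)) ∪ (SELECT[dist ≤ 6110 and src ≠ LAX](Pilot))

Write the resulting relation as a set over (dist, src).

{(1460, SEA), (1570, ORD), (2110, DEN), (3640, IAD), (4870, ATL), (5370, ATL), (6000, CDG), (6110, NRT), (660, CDG), (6600, SFO)}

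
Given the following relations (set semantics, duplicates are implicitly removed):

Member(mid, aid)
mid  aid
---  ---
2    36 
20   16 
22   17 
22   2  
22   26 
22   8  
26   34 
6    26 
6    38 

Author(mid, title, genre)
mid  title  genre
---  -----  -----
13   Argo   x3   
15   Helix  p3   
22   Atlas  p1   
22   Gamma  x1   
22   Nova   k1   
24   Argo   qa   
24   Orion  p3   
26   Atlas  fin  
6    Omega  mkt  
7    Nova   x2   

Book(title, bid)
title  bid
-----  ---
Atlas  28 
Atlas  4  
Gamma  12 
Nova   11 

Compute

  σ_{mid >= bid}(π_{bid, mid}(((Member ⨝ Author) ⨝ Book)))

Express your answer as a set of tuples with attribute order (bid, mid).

Natural join on mid: {(22, 17, Atlas, p1), (22, 17, Gamma, x1), (22, 17, Nova, k1), (22, 2, Atlas, p1), (22, 2, Gamma, x1), (22, 2, Nova, k1), (22, 26, Atlas, p1), (22, 26, Gamma, x1), (22, 26, Nova, k1), (22, 8, Atlas, p1), (22, 8, Gamma, x1), (22, 8, Nova, k1), (26, 34, Atlas, fin), (6, 26, Omega, mkt), (6, 38, Omega, mkt)}
Natural join on title: {(22, 17, Atlas, p1, 28), (22, 17, Atlas, p1, 4), (22, 17, Gamma, x1, 12), (22, 17, Nova, k1, 11), (22, 2, Atlas, p1, 28), (22, 2, Atlas, p1, 4), (22, 2, Gamma, x1, 12), (22, 2, Nova, k1, 11), (22, 26, Atlas, p1, 28), (22, 26, Atlas, p1, 4), (22, 26, Gamma, x1, 12), (22, 26, Nova, k1, 11), (22, 8, Atlas, p1, 28), (22, 8, Atlas, p1, 4), (22, 8, Gamma, x1, 12), (22, 8, Nova, k1, 11), (26, 34, Atlas, fin, 28), (26, 34, Atlas, fin, 4)}
π[bid, mid]: project onto (bid, mid) (12 duplicate(s) eliminated) → {(11, 22), (12, 22), (28, 22), (28, 26), (4, 22), (4, 26)}
σ[mid >= bid]: keep tuples satisfying mid >= bid → {(11, 22), (12, 22), (4, 22), (4, 26)}

{(11, 22), (12, 22), (4, 22), (4, 26)}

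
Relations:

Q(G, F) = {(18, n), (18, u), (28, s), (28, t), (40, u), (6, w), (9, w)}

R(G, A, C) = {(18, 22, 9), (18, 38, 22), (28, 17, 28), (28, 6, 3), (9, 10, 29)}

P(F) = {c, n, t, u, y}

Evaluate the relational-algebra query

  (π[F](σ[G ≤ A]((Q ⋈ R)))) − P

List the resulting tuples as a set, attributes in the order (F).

{w}

Q ⋈ R (natural join on G): {(18, n, 22, 9), (18, n, 38, 22), (18, u, 22, 9), (18, u, 38, 22), (28, s, 17, 28), (28, s, 6, 3), (28, t, 17, 28), (28, t, 6, 3), (9, w, 10, 29)}
Selection G ≤ A: {(18, n, 22, 9), (18, n, 38, 22), (18, u, 22, 9), (18, u, 38, 22), (9, w, 10, 29)}
Keep only column(s) F (2 duplicate(s) eliminated): {n, u, w}
Set difference of the two operands is {w}.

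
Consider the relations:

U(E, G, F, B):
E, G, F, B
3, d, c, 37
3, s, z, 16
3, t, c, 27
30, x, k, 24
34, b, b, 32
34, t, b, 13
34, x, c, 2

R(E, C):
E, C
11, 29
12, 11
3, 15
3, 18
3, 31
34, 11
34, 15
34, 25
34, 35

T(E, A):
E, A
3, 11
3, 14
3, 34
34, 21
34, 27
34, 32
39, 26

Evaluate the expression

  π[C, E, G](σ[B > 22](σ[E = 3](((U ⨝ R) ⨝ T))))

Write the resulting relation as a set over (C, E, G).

{(15, 3, d), (15, 3, t), (18, 3, d), (18, 3, t), (31, 3, d), (31, 3, t)}

Natural join on E: {(3, d, c, 37, 15), (3, d, c, 37, 18), (3, d, c, 37, 31), (3, s, z, 16, 15), (3, s, z, 16, 18), (3, s, z, 16, 31), (3, t, c, 27, 15), (3, t, c, 27, 18), (3, t, c, 27, 31), (34, b, b, 32, 11), (34, b, b, 32, 15), (34, b, b, 32, 25), (34, b, b, 32, 35), (34, t, b, 13, 11), (34, t, b, 13, 15), (34, t, b, 13, 25), (34, t, b, 13, 35), (34, x, c, 2, 11), (34, x, c, 2, 15), (34, x, c, 2, 25), (34, x, c, 2, 35)}
Natural join on E: {(3, d, c, 37, 15, 11), (3, d, c, 37, 15, 14), (3, d, c, 37, 15, 34), (3, d, c, 37, 18, 11), (3, d, c, 37, 18, 14), (3, d, c, 37, 18, 34), (3, d, c, 37, 31, 11), (3, d, c, 37, 31, 14), (3, d, c, 37, 31, 34), (3, s, z, 16, 15, 11), (3, s, z, 16, 15, 14), (3, s, z, 16, 15, 34), (3, s, z, 16, 18, 11), (3, s, z, 16, 18, 14), (3, s, z, 16, 18, 34), (3, s, z, 16, 31, 11), (3, s, z, 16, 31, 14), (3, s, z, 16, 31, 34), (3, t, c, 27, 15, 11), (3, t, c, 27, 15, 14), (3, t, c, 27, 15, 34), (3, t, c, 27, 18, 11), (3, t, c, 27, 18, 14), (3, t, c, 27, 18, 34), (3, t, c, 27, 31, 11), (3, t, c, 27, 31, 14), (3, t, c, 27, 31, 34), (34, b, b, 32, 11, 21), (34, b, b, 32, 11, 27), (34, b, b, 32, 11, 32), (34, b, b, 32, 15, 21), (34, b, b, 32, 15, 27), (34, b, b, 32, 15, 32), (34, b, b, 32, 25, 21), (34, b, b, 32, 25, 27), (34, b, b, 32, 25, 32), (34, b, b, 32, 35, 21), (34, b, b, 32, 35, 27), (34, b, b, 32, 35, 32), (34, t, b, 13, 11, 21), (34, t, b, 13, 11, 27), (34, t, b, 13, 11, 32), (34, t, b, 13, 15, 21), (34, t, b, 13, 15, 27), (34, t, b, 13, 15, 32), (34, t, b, 13, 25, 21), (34, t, b, 13, 25, 27), (34, t, b, 13, 25, 32), (34, t, b, 13, 35, 21), (34, t, b, 13, 35, 27), (34, t, b, 13, 35, 32), (34, x, c, 2, 11, 21), (34, x, c, 2, 11, 27), (34, x, c, 2, 11, 32), (34, x, c, 2, 15, 21), (34, x, c, 2, 15, 27), (34, x, c, 2, 15, 32), (34, x, c, 2, 25, 21), (34, x, c, 2, 25, 27), (34, x, c, 2, 25, 32), (34, x, c, 2, 35, 21), (34, x, c, 2, 35, 27), (34, x, c, 2, 35, 32)}
Filtering on E = 3 leaves {(3, d, c, 37, 15, 11), (3, d, c, 37, 15, 14), (3, d, c, 37, 15, 34), (3, d, c, 37, 18, 11), (3, d, c, 37, 18, 14), (3, d, c, 37, 18, 34), (3, d, c, 37, 31, 11), (3, d, c, 37, 31, 14), (3, d, c, 37, 31, 34), (3, s, z, 16, 15, 11), (3, s, z, 16, 15, 14), (3, s, z, 16, 15, 34), (3, s, z, 16, 18, 11), (3, s, z, 16, 18, 14), (3, s, z, 16, 18, 34), (3, s, z, 16, 31, 11), (3, s, z, 16, 31, 14), (3, s, z, 16, 31, 34), (3, t, c, 27, 15, 11), (3, t, c, 27, 15, 14), (3, t, c, 27, 15, 34), (3, t, c, 27, 18, 11), (3, t, c, 27, 18, 14), (3, t, c, 27, 18, 34), (3, t, c, 27, 31, 11), (3, t, c, 27, 31, 14), (3, t, c, 27, 31, 34)}.
Filtering on B > 22 leaves {(3, d, c, 37, 15, 11), (3, d, c, 37, 15, 14), (3, d, c, 37, 15, 34), (3, d, c, 37, 18, 11), (3, d, c, 37, 18, 14), (3, d, c, 37, 18, 34), (3, d, c, 37, 31, 11), (3, d, c, 37, 31, 14), (3, d, c, 37, 31, 34), (3, t, c, 27, 15, 11), (3, t, c, 27, 15, 14), (3, t, c, 27, 15, 34), (3, t, c, 27, 18, 11), (3, t, c, 27, 18, 14), (3, t, c, 27, 18, 34), (3, t, c, 27, 31, 11), (3, t, c, 27, 31, 14), (3, t, c, 27, 31, 34)}.
π_{C, E, G} gives {(15, 3, d), (15, 3, t), (18, 3, d), (18, 3, t), (31, 3, d), (31, 3, t)} (12 duplicate(s) eliminated).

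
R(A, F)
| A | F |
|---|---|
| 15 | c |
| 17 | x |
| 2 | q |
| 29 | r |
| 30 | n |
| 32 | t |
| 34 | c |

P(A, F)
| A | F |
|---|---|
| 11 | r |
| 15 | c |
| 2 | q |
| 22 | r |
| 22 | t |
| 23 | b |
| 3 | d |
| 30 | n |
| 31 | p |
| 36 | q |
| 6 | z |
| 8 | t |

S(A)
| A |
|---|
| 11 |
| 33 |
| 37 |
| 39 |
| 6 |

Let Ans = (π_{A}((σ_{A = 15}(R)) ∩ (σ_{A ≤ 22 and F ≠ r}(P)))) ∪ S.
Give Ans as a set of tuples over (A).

{11, 15, 33, 37, 39, 6}

σ[A = 15]: keep tuples satisfying A = 15 → {(15, c)}
σ[A ≤ 22 and F ≠ r]: keep tuples satisfying A ≤ 22 and F ≠ r → {(15, c), (2, q), (22, t), (3, d), (6, z), (8, t)}
Set intersection of the two operands is {(15, c)}.
π_{A} gives {15}.
Set union of the two operands is {11, 15, 33, 37, 39, 6}.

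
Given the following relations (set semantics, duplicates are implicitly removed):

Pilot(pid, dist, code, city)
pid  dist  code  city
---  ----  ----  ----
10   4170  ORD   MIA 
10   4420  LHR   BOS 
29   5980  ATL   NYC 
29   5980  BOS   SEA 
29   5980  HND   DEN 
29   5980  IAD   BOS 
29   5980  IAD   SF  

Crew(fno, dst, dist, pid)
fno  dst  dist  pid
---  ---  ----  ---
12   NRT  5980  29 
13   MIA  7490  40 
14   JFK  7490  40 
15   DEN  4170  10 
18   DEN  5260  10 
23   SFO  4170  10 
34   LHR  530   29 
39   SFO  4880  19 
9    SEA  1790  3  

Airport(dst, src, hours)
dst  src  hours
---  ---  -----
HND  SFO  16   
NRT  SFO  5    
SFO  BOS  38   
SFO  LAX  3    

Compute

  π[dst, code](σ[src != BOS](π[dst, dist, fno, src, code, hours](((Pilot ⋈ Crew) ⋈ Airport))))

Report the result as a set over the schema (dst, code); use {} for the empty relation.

Pilot ⋈ Crew (natural join on pid, dist): {(10, 4170, ORD, MIA, 15, DEN), (10, 4170, ORD, MIA, 23, SFO), (29, 5980, ATL, NYC, 12, NRT), (29, 5980, BOS, SEA, 12, NRT), (29, 5980, HND, DEN, 12, NRT), (29, 5980, IAD, BOS, 12, NRT), (29, 5980, IAD, SF, 12, NRT)}
(Pilot ⋈ Crew) ⋈ Airport (natural join on dst): {(10, 4170, ORD, MIA, 23, SFO, BOS, 38), (10, 4170, ORD, MIA, 23, SFO, LAX, 3), (29, 5980, ATL, NYC, 12, NRT, SFO, 5), (29, 5980, BOS, SEA, 12, NRT, SFO, 5), (29, 5980, HND, DEN, 12, NRT, SFO, 5), (29, 5980, IAD, BOS, 12, NRT, SFO, 5), (29, 5980, IAD, SF, 12, NRT, SFO, 5)}
π_{dst, dist, fno, src, code, hours} gives {(NRT, 5980, 12, SFO, ATL, 5), (NRT, 5980, 12, SFO, BOS, 5), (NRT, 5980, 12, SFO, HND, 5), (NRT, 5980, 12, SFO, IAD, 5), (SFO, 4170, 23, BOS, ORD, 38), (SFO, 4170, 23, LAX, ORD, 3)} (1 duplicate(s) eliminated).
Filtering on src != BOS leaves {(NRT, 5980, 12, SFO, ATL, 5), (NRT, 5980, 12, SFO, BOS, 5), (NRT, 5980, 12, SFO, HND, 5), (NRT, 5980, 12, SFO, IAD, 5), (SFO, 4170, 23, LAX, ORD, 3)}.
π_{dst, code} gives {(NRT, ATL), (NRT, BOS), (NRT, HND), (NRT, IAD), (SFO, ORD)}.

{(NRT, ATL), (NRT, BOS), (NRT, HND), (NRT, IAD), (SFO, ORD)}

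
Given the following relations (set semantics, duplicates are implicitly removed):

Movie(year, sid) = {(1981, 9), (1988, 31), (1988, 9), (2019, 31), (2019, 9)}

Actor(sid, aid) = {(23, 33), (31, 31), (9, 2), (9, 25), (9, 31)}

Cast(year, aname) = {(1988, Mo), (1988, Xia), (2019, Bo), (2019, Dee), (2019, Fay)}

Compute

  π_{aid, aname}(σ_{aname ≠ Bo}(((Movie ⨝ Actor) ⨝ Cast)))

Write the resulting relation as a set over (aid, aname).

Joining Movie and Actor on sid yields {(1981, 9, 2), (1981, 9, 25), (1981, 9, 31), (1988, 31, 31), (1988, 9, 2), (1988, 9, 25), (1988, 9, 31), (2019, 31, 31), (2019, 9, 2), (2019, 9, 25), (2019, 9, 31)}.
Joining (Movie ⨝ Actor) and Cast on year yields {(1988, 31, 31, Mo), (1988, 31, 31, Xia), (1988, 9, 2, Mo), (1988, 9, 2, Xia), (1988, 9, 25, Mo), (1988, 9, 25, Xia), (1988, 9, 31, Mo), (1988, 9, 31, Xia), (2019, 31, 31, Bo), (2019, 31, 31, Dee), (2019, 31, 31, Fay), (2019, 9, 2, Bo), (2019, 9, 2, Dee), (2019, 9, 2, Fay), (2019, 9, 25, Bo), (2019, 9, 25, Dee), (2019, 9, 25, Fay), (2019, 9, 31, Bo), (2019, 9, 31, Dee), (2019, 9, 31, Fay)}.
σ[aname ≠ Bo]: keep tuples satisfying aname ≠ Bo → {(1988, 31, 31, Mo), (1988, 31, 31, Xia), (1988, 9, 2, Mo), (1988, 9, 2, Xia), (1988, 9, 25, Mo), (1988, 9, 25, Xia), (1988, 9, 31, Mo), (1988, 9, 31, Xia), (2019, 31, 31, Dee), (2019, 31, 31, Fay), (2019, 9, 2, Dee), (2019, 9, 2, Fay), (2019, 9, 25, Dee), (2019, 9, 25, Fay), (2019, 9, 31, Dee), (2019, 9, 31, Fay)}
π_{aid, aname} gives {(2, Dee), (2, Fay), (2, Mo), (2, Xia), (25, Dee), (25, Fay), (25, Mo), (25, Xia), (31, Dee), (31, Fay), (31, Mo), (31, Xia)} (4 duplicate(s) eliminated).

{(2, Dee), (2, Fay), (2, Mo), (2, Xia), (25, Dee), (25, Fay), (25, Mo), (25, Xia), (31, Dee), (31, Fay), (31, Mo), (31, Xia)}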